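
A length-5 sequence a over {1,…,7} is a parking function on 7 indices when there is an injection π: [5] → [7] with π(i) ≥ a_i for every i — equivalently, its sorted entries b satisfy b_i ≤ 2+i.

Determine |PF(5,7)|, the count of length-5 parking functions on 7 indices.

|PF(5,7)| = (7+1−5)·(7+1)^{5−1} = 3×4096 = 12288 [KW]
One tuple (3,4,5,5,7) → sorted (3,4,5,5,7): b_i ≤ 2+i ∀i, a PF.

12288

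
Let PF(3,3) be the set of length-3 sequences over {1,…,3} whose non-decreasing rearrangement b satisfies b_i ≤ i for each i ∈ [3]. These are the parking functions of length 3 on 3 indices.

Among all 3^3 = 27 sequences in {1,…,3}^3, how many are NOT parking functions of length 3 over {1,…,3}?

Count = (3−3+1)·(3+1)^(3−1) = 1×16 = 16 (Konheim–Weiss)
One tuple (3,3,2) → sorted (2,3,3): b_1=2>1, not a PF.
Total 27; non-PF = 27−16 = 11

11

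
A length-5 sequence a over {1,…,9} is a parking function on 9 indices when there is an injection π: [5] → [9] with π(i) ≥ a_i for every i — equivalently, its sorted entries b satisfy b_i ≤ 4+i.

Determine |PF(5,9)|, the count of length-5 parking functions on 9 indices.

50000

Count = 5·10^4 = 5·10000 = 50000 (Konheim–Weiss)
One tuple (6,7,4,4,5) → sorted (4,4,5,6,7): b_i ≤ 4+i ∀i, a PF.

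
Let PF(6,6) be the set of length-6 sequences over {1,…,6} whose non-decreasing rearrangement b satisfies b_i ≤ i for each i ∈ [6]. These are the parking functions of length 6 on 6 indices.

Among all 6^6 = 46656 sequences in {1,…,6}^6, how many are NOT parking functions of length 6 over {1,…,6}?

|PF| = (6+1−6)·(6+1)^{6−1} = 1·16807 = 16807 (Konheim–Weiss)
E.g. (5,6,6,5,5,3) → sorted (3,5,5,5,6,6): b_1=3>1, not a PF.
Total 46656; non-PF = 46656−16807 = 29849

29849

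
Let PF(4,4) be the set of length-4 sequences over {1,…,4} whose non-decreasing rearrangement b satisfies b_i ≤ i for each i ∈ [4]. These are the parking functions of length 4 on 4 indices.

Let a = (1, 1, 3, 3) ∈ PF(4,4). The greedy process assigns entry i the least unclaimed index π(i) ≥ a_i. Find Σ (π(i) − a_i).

Σπ = 10 ({1..4} each once); Σa = 1+1+3+3 = 8; disp = 10−8 = 2.

2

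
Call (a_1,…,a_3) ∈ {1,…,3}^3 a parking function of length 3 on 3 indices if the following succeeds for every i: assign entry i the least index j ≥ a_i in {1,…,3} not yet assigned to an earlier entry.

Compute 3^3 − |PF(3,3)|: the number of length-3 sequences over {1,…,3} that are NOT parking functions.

11

Count = (4−3)·4^(3−1) = 1 · 16 = 16 [KW]
One tuple (3,3,2) → sorted (2,3,3): b_1=2>1, not a PF.
Total 27; non-PF = 27−16 = 11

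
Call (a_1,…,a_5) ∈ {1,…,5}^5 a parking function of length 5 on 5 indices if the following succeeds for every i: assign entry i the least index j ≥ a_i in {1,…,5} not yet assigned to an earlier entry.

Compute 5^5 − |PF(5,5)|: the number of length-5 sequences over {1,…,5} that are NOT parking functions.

1829

#PF = (5−5+1)·(5+1)^(5−1) = 1 · 1296 = 1296 [KW]
Example (5,5,5,2,5) → sorted (2,5,5,5,5): b_1=2>1, not a PF.
5^5 − 1296 = 3125 − 1296 = 1829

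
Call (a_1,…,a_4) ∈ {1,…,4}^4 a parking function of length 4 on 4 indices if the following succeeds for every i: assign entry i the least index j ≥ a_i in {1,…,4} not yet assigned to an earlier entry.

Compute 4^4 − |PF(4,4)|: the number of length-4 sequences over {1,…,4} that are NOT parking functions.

131

|PF| = (5−4)·5^(4−1) = 1 · 125 = 125 (Konheim–Weiss)
One tuple (2,2,3,4) → sorted (2,2,3,4): b_1=2>1, not a PF.
Total 256; non-PF = 256−125 = 131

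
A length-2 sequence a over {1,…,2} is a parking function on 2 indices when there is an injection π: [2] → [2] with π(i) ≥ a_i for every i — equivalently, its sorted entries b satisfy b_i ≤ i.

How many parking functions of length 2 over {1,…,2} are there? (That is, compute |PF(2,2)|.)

3

#PF = (2+1−2)·(2+1)^{2−1} = 1×3 = 3 (Pollak)
E.g. (1,2) → sorted (1,2): b_i ≤ i ∀i, a PF.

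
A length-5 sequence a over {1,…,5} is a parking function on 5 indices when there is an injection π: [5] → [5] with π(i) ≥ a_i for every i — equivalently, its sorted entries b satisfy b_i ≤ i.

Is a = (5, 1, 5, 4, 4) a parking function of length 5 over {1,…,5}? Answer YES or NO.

Sorted: b = (1, 4, 4, 5, 5).
  b_1=1 ≤ 1
  b_2=4 > 2
  fails at i=2 ⇒ NO

NO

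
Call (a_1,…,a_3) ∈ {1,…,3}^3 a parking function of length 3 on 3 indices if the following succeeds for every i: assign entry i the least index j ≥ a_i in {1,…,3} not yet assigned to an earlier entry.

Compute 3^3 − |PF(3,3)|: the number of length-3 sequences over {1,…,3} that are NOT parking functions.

|PF| = 1·4^2 = 1×16 = 16 (Pollak)
Check (2,2,3) → sorted (2,2,3): b_1=2>1, not a PF.
3^3 − 16 = 27 − 16 = 11

11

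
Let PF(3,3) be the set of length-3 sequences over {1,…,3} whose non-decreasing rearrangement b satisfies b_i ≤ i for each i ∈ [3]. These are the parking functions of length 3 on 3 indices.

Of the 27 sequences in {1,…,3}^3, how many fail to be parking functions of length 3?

#PF = (3+1−3)·(3+1)^{3−1} = 1·16 = 16 [KW]
Check (2,3,3) → sorted (2,3,3): b_1=2>1, not a PF.
3^3 − 16 = 27 − 16 = 11

11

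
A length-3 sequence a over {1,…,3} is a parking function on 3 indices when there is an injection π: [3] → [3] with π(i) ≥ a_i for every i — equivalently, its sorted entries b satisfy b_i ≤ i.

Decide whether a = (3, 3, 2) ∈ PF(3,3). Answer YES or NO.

Sorted: b = (2, 3, 3).
  b_1=2 > 1
  fails at i=1 ⇒ NO

NO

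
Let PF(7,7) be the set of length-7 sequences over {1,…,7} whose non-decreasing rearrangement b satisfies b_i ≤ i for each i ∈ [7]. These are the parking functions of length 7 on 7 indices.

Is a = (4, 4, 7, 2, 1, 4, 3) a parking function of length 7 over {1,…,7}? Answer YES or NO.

YES

Rearranged: b = (1, 2, 3, 4, 4, 4, 7).
  b_1=1 ≤ 1
  b_2=2 ≤ 2
  b_3=3 ≤ 3
  b_4=4 ≤ 4
  b_5=4 ≤ 5
  b_6=4 ≤ 6
  b_7=7 ≤ 7
All bounds hold ⇒ YES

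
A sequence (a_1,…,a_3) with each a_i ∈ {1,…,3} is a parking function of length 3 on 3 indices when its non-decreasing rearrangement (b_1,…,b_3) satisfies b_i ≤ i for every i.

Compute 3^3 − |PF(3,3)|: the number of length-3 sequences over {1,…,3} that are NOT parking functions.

#PF = 1·4^2 = 1 · 16 = 16 (Pollak)
Check (3,2,3) → sorted (2,3,3): b_1=2>1, not a PF.
Total 27; non-PF = 27−16 = 11

11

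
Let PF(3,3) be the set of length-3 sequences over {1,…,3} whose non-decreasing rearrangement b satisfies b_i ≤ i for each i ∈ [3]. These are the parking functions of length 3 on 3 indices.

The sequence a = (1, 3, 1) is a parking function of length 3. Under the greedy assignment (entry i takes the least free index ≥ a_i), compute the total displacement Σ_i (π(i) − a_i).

Σπ = 6 ({1..3} each once); Σa = 1+3+1 = 5; disp = 6−5 = 1.

1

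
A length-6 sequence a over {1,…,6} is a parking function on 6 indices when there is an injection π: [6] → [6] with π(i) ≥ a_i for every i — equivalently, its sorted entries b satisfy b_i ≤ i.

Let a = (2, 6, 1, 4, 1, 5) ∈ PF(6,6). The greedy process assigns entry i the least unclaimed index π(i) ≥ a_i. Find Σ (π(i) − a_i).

2

Σπ = 6·7/2 = 21 (π permutes [6]); Σa = 2+6+1+4+1+5 = 19; disp = 21−19 = 2.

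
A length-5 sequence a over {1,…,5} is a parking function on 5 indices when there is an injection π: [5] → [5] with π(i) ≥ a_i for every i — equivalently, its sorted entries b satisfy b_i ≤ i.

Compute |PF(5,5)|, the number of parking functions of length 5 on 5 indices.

1296

#PF = 1·6^4 = 1×1296 = 1296
Check (2,2,1,2,4) → sorted (1,2,2,2,4): b_i ≤ i ∀i, a PF.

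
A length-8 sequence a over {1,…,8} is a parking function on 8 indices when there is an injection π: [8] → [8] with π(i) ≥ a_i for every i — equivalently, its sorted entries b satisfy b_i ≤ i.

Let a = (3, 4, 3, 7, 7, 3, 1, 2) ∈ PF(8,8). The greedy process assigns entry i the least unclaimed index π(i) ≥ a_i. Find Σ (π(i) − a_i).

6

Σπ = 8·9/2 = 36 (π permutes [8]); Σa = 3+4+3+7+7+3+1+2 = 30; disp = 36−30 = 6.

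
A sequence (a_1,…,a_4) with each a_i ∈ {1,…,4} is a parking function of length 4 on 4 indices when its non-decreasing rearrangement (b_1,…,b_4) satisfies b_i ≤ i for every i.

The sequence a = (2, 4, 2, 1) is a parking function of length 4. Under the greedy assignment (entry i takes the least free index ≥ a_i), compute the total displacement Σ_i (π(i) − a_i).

1

Σπ = 10 ({1..4} each once); Σa = 2+4+2+1 = 9; disp = 10−9 = 1.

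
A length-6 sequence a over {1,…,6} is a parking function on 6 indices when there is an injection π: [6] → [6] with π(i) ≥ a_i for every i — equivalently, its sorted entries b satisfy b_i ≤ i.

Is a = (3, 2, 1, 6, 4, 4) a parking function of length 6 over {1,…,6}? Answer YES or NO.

YES

Rearranged: b = (1, 2, 3, 4, 4, 6).
  b_1=1 ≤ 1
  b_2=2 ≤ 2
  b_3=3 ≤ 3
  b_4=4 ≤ 4
  b_5=4 ≤ 5
  b_6=6 ≤ 6
All bounds hold ⇒ YES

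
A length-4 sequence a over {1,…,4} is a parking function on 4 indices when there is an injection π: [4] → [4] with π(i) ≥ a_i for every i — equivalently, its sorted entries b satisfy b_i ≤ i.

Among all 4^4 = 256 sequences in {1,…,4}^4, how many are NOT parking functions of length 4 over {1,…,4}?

|PF| = (5−4)·5^(4−1) = 1·125 = 125
Example (4,3,4,3) → sorted (3,3,4,4): b_1=3>1, not a PF.
Total 256; non-PF = 256−125 = 131

131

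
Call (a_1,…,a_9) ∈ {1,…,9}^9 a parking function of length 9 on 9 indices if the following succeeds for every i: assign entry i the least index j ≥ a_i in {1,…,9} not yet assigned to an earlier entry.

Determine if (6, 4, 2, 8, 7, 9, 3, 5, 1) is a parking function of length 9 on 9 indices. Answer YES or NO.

Order a: b = (1, 2, 3, 4, 5, 6, 7, 8, 9).
  b_1=1 ≤ 1
  b_2=2 ≤ 2
  b_3=3 ≤ 3
  b_4=4 ≤ 4
  b_5=5 ≤ 5
  b_6=6 ≤ 6
  b_7=7 ≤ 7
  b_8=8 ≤ 8
  b_9=9 ≤ 9
All bounds hold ⇒ YES

YES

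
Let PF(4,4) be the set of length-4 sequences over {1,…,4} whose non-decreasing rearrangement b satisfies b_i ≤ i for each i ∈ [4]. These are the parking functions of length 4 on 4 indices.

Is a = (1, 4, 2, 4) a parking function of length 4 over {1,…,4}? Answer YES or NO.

Sorted: b = (1, 2, 4, 4).
  b_1=1 ≤ 1
  b_2=2 ≤ 2
  b_3=4 > 3
  fails at i=3 ⇒ NO

NO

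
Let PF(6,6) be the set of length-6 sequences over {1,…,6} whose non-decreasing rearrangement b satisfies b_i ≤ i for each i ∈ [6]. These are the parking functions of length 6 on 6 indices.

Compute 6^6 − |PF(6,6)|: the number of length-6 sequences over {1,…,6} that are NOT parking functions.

|PF(6,6)| = (6+1−6)·(6+1)^{6−1} = 1×16807 = 16807
One tuple (4,6,6,2,6,5) → sorted (2,4,5,6,6,6): b_1=2>1, not a PF.
Total 46656; non-PF = 46656−16807 = 29849

29849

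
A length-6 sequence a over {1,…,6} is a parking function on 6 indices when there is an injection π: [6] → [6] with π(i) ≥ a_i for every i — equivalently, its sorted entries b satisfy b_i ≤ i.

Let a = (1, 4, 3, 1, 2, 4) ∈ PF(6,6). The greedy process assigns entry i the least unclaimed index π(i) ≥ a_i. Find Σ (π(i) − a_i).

Σπ = 6·7/2 = 21 (π permutes [6]); Σa = 1+4+3+1+2+4 = 15; disp = 21−15 = 6.

6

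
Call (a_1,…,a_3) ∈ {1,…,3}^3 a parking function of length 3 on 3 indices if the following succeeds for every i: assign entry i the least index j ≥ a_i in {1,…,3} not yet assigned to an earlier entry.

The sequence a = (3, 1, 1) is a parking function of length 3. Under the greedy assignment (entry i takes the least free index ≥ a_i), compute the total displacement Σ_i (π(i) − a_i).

1

Σπ(i) = 1+…+3 = 6; Σa = 3+1+1 = 5; disp = 6−5 = 1.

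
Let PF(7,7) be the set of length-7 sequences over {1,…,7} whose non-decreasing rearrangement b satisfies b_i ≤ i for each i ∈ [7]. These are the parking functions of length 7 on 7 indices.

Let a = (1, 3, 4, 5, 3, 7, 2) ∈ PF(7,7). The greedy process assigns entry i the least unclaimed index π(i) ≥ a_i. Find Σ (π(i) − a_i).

Σπ = 7·8/2 = 28 (π permutes [7]); Σa = 1+3+4+5+3+7+2 = 25; disp = 28−25 = 3.

3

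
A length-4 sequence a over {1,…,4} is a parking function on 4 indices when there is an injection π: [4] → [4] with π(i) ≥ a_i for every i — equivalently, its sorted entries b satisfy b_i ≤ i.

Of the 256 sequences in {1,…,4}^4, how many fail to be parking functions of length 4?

131

#PF = 1·5^3 = 1×125 = 125
Check (4,4,2,3) → sorted (2,3,4,4): b_1=2>1, not a PF.
Total 256; non-PF = 256−125 = 131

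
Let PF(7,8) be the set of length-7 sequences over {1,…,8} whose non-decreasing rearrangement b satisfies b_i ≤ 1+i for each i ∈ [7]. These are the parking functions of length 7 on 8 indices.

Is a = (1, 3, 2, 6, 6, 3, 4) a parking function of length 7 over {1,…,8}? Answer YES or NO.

Rearranged: b = (1, 2, 3, 3, 4, 6, 6).
  b_1=1 ≤ 2
  b_2=2 ≤ 3
  b_3=3 ≤ 4
  b_4=3 ≤ 5
  b_5=4 ≤ 6
  b_6=6 ≤ 7
  b_7=6 ≤ 8
All bounds hold ⇒ YES

YES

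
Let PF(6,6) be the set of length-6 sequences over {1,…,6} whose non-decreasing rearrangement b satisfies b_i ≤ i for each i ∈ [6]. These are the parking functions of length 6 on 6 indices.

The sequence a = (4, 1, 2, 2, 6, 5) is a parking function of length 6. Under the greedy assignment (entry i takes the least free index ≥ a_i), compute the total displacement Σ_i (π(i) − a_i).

1

Σπ = 21 ({1..6} each once); Σa = 4+1+2+2+6+5 = 20; disp = 21−20 = 1.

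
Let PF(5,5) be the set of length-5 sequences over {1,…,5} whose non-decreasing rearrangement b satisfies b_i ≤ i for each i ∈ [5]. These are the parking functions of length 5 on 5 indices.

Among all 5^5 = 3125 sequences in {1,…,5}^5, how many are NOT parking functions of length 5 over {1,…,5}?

|PF(5,5)| = (5+1−5)·(5+1)^{5−1} = 1×1296 = 1296 (Konheim–Weiss)
Check (5,5,1,4,5) → sorted (1,4,5,5,5): b_2=4>2, not a PF.
So 3125 − 1296 = 1829 fail.

1829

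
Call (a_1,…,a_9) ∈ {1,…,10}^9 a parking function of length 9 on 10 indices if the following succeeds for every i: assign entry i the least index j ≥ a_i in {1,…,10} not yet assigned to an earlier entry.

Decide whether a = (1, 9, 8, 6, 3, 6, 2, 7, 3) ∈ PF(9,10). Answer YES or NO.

Order a: b = (1, 2, 3, 3, 6, 6, 7, 8, 9).
  b_1=1 ≤ 2
  b_2=2 ≤ 3
  b_3=3 ≤ 4
  b_4=3 ≤ 5
  b_5=6 ≤ 6
  b_6=6 ≤ 7
  b_7=7 ≤ 8
  b_8=8 ≤ 9
  b_9=9 ≤ 10
All bounds hold ⇒ YES

YES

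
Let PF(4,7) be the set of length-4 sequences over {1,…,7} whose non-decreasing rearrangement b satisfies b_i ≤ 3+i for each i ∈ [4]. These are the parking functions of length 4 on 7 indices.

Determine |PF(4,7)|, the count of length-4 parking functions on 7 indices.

|PF(4,7)| = (7−4+1)·(7+1)^(4−1) = 4×512 = 2048 [KW]
Example (5,2,1,5) → sorted (1,2,5,5): b_i ≤ 3+i ∀i, a PF.

2048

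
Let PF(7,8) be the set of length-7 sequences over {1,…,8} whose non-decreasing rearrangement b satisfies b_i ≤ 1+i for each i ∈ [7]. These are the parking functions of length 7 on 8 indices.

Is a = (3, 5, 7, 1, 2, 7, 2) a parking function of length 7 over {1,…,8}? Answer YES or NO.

YES

Sorted: b = (1, 2, 2, 3, 5, 7, 7).
  b_1=1 ≤ 2
  b_2=2 ≤ 3
  b_3=2 ≤ 4
  b_4=3 ≤ 5
  b_5=5 ≤ 6
  b_6=7 ≤ 7
  b_7=7 ≤ 8
All bounds hold ⇒ YES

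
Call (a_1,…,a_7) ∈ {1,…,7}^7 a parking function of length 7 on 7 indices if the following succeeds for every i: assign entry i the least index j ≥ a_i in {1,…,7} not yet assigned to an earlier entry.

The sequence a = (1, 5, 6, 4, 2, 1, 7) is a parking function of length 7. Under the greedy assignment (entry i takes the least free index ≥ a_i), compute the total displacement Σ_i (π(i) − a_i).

2

Σπ(i) = 1+…+7 = 28; Σa = 1+5+6+4+2+1+7 = 26; disp = 28−26 = 2.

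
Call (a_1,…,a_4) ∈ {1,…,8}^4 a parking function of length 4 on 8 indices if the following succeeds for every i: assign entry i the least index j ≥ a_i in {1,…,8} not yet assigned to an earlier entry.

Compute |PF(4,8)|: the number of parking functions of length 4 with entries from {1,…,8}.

#PF = (9−4)·9^(4−1) = 5 · 729 = 3645 (Pollak)
Check (2,5,2,6) → sorted (2,2,5,6): b_i ≤ 4+i ∀i, a PF.

3645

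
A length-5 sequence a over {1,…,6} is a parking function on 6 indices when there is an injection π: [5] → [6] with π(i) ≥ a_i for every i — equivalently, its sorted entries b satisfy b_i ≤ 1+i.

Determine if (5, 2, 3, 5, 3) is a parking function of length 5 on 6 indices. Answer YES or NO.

Sorted: b = (2, 3, 3, 5, 5).
  b_1=2 ≤ 2
  b_2=3 ≤ 3
  b_3=3 ≤ 4
  b_4=5 ≤ 5
  b_5=5 ≤ 6
All bounds hold ⇒ YES

YES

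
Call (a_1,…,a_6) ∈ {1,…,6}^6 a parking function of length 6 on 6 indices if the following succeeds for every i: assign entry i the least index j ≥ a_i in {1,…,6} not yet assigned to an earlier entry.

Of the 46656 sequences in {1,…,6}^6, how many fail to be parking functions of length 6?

|PF(6,6)| = 1·7^5 = 1 · 16807 = 16807
Example (4,6,2,6,2,3) → sorted (2,2,3,4,6,6): b_1=2>1, not a PF.
So 46656 − 16807 = 29849 fail.

29849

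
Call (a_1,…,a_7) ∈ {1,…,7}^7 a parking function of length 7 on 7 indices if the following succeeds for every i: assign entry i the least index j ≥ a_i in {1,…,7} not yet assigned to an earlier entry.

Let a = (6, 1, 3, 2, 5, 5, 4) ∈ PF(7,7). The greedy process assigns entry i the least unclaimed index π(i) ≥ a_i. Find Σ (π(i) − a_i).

2

Σπ = 28 ({1..7} each once); Σa = 6+1+3+2+5+5+4 = 26; disp = 28−26 = 2.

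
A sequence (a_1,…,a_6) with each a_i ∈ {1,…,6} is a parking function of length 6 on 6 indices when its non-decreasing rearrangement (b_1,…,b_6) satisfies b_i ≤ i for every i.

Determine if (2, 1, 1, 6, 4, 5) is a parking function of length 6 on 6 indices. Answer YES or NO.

Rearranged: b = (1, 1, 2, 4, 5, 6).
  b_1=1 ≤ 1
  b_2=1 ≤ 2
  b_3=2 ≤ 3
  b_4=4 ≤ 4
  b_5=5 ≤ 5
  b_6=6 ≤ 6
All bounds hold ⇒ YES

YES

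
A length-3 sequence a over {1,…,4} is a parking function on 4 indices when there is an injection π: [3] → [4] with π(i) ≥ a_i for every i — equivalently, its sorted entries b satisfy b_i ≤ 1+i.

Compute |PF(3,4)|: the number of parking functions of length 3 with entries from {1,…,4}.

#PF = 2·5^2 = 2·25 = 50 [KW]
Check (3,1,2) → sorted (1,2,3): b_i ≤ 1+i ∀i, a PF.

50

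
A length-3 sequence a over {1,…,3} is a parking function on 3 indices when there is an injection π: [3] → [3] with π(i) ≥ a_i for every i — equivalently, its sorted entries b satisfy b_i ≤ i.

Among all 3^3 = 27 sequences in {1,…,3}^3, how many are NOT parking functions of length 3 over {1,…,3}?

|PF(3,3)| = (3−3+1)·(3+1)^(3−1) = 1 · 16 = 16
Example (3,3,3) → sorted (3,3,3): b_1=3>1, not a PF.
3^3 − 16 = 27 − 16 = 11

11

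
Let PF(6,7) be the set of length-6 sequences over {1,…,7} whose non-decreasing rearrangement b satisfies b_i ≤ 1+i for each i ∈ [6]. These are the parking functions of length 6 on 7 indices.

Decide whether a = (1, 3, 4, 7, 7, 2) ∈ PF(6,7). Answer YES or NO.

Order a: b = (1, 2, 3, 4, 7, 7).
  b_1=1 ≤ 2
  b_2=2 ≤ 3
  b_3=3 ≤ 4
  b_4=4 ≤ 5
  b_5=7 > 6
  fails at i=5 ⇒ NO

NO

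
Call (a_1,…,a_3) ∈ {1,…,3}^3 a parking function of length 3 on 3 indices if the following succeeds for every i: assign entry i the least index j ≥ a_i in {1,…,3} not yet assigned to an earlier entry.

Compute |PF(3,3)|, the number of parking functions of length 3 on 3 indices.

#PF = (3+1−3)·(3+1)^{3−1} = 1 · 16 = 16 (Pollak)
E.g. (2,1,2) → sorted (1,2,2): b_i ≤ i ∀i, a PF.

16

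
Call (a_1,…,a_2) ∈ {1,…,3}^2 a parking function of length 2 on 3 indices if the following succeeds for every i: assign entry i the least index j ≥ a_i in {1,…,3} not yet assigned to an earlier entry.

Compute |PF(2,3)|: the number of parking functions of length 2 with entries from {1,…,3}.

Count = (4−2)·4^(2−1) = 2×4 = 8 [KW]
One tuple (2,1) → sorted (1,2): b_i ≤ 1+i ∀i, a PF.

8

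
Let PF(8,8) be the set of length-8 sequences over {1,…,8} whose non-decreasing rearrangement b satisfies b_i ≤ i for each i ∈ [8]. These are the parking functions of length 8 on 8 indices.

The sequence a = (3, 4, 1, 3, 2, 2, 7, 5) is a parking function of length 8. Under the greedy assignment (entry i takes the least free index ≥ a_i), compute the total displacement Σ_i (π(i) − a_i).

9

Σπ = 8·9/2 = 36 (π permutes [8]); Σa = 3+4+1+3+2+2+7+5 = 27; disp = 36−27 = 9.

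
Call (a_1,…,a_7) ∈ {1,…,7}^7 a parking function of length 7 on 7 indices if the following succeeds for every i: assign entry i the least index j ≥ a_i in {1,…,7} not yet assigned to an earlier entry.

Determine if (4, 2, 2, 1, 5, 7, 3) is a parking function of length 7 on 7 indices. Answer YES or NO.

Rearranged: b = (1, 2, 2, 3, 4, 5, 7).
  b_1=1 ≤ 1
  b_2=2 ≤ 2
  b_3=2 ≤ 3
  b_4=3 ≤ 4
  b_5=4 ≤ 5
  b_6=5 ≤ 6
  b_7=7 ≤ 7
All bounds hold ⇒ YES

YES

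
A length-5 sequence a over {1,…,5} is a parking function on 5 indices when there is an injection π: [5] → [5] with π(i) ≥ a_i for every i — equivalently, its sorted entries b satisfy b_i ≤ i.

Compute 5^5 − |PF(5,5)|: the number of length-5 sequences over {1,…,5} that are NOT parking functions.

|PF| = (5−5+1)·(5+1)^(5−1) = 1×1296 = 1296 (Pollak)
Check (4,5,3,3,3) → sorted (3,3,3,4,5): b_1=3>1, not a PF.
So 3125 − 1296 = 1829 fail.

1829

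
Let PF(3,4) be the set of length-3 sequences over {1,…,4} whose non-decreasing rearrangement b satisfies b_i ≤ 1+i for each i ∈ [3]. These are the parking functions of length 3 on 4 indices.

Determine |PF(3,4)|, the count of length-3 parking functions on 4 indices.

50

|PF(3,4)| = (5−3)·5^(3−1) = 2·25 = 50 (Konheim–Weiss)
One tuple (1,2,2) → sorted (1,2,2): b_i ≤ 1+i ∀i, a PF.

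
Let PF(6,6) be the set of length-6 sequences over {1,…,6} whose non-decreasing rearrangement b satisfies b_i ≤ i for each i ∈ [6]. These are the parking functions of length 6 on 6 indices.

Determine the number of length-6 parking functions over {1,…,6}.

|PF| = (7−6)·7^(6−1) = 1·16807 = 16807 (Konheim–Weiss)
One tuple (4,3,2,2,1,6) → sorted (1,2,2,3,4,6): b_i ≤ i ∀i, a PF.

16807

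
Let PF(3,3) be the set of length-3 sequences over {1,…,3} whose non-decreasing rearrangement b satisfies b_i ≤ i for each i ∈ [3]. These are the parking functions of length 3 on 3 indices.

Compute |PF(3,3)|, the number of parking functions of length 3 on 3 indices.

16

|PF(3,3)| = 1·4^2 = 1 · 16 = 16 (Konheim–Weiss)
Example (1,1,2) → sorted (1,1,2): b_i ≤ i ∀i, a PF.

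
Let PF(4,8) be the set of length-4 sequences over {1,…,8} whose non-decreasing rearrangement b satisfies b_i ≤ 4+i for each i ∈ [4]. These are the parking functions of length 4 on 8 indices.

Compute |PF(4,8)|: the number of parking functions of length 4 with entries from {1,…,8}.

3645

Count = (8−4+1)·(8+1)^(4−1) = 5×729 = 3645 (Pollak)
Example (7,3,4,8) → sorted (3,4,7,8): b_i ≤ 4+i ∀i, a PF.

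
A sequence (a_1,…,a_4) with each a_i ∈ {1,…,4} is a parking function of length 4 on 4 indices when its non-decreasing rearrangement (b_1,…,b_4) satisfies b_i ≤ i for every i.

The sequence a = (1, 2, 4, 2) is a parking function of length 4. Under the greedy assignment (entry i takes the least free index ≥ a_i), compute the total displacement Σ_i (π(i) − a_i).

Σπ = 4·5/2 = 10 (π permutes [4]); Σa = 1+2+4+2 = 9; disp = 10−9 = 1.

1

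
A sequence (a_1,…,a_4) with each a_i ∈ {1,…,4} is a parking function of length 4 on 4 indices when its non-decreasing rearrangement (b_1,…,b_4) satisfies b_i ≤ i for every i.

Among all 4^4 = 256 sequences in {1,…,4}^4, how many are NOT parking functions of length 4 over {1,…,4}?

131

|PF| = (4+1−4)·(4+1)^{4−1} = 1 · 125 = 125 (Pollak)
Check (4,3,1,4) → sorted (1,3,4,4): b_2=3>2, not a PF.
So 256 − 125 = 131 fail.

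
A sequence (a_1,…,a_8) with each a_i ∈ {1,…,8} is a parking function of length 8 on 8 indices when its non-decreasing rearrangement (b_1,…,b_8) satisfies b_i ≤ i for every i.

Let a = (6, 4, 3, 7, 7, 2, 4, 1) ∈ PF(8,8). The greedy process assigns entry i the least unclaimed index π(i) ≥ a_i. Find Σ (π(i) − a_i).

2

Σπ = 8·9/2 = 36 (π permutes [8]); Σa = 6+4+3+7+7+2+4+1 = 34; disp = 36−34 = 2.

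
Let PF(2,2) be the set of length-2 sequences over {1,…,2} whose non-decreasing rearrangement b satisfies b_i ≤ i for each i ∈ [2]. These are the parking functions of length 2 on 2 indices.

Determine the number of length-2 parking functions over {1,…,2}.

3

Count = (3−2)·3^(2−1) = 1·3 = 3
Check (1,2) → sorted (1,2): b_i ≤ i ∀i, a PF.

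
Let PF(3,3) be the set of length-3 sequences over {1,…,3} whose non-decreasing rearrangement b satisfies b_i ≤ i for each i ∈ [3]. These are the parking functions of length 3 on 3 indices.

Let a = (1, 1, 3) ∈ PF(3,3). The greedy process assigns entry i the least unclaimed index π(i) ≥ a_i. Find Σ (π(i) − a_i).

Σπ = 6 ({1..3} each once); Σa = 1+1+3 = 5; disp = 6−5 = 1.

1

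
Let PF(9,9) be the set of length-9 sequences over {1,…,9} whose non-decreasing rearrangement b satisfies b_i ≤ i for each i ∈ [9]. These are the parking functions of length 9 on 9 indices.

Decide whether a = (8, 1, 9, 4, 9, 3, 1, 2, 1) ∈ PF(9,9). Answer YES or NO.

NO

Sorted: b = (1, 1, 1, 2, 3, 4, 8, 9, 9).
  b_1=1 ≤ 1
  b_2=1 ≤ 2
  b_3=1 ≤ 3
  b_4=2 ≤ 4
  b_5=3 ≤ 5
  b_6=4 ≤ 6
  b_7=8 > 7
  fails at i=7 ⇒ NO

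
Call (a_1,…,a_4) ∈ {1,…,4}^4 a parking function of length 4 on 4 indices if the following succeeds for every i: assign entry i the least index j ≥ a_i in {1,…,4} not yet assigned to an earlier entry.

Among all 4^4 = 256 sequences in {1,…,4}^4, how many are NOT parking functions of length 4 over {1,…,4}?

131

Count = (5−4)·5^(4−1) = 1·125 = 125 (Pollak)
E.g. (3,3,3,2) → sorted (2,3,3,3): b_1=2>1, not a PF.
So 256 − 125 = 131 fail.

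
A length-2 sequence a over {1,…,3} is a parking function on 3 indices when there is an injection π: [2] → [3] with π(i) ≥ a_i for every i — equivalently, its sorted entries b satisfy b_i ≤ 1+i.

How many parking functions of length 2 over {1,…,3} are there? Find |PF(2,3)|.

|PF| = (4−2)·4^(2−1) = 2 · 4 = 8 (Pollak)
Check (3,1) → sorted (1,3): b_i ≤ 1+i ∀i, a PF.

8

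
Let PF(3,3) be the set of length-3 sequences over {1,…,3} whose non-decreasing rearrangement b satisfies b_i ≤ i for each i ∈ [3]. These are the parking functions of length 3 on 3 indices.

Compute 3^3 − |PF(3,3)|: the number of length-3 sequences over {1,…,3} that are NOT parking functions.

Count = (3−3+1)·(3+1)^(3−1) = 1 · 16 = 16 (Pollak)
Example (3,2,3) → sorted (2,3,3): b_1=2>1, not a PF.
Total 27; non-PF = 27−16 = 11

11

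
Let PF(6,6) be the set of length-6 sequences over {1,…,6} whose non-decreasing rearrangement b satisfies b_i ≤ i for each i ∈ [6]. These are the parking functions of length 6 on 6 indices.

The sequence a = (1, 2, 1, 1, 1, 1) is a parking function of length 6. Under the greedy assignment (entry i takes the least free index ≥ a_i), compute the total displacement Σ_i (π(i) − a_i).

14

Σπ = 21 ({1..6} each once); Σa = 1+2+1+1+1+1 = 7; disp = 21−7 = 14.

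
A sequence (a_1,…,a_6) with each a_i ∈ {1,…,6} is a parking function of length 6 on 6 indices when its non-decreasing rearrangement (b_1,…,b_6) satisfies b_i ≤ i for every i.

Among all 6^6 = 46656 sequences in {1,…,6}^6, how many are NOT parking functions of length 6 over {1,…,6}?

|PF(6,6)| = (6−6+1)·(6+1)^(6−1) = 1 · 16807 = 16807 (Pollak)
E.g. (4,6,6,6,3,3) → sorted (3,3,4,6,6,6): b_1=3>1, not a PF.
So 46656 − 16807 = 29849 fail.

29849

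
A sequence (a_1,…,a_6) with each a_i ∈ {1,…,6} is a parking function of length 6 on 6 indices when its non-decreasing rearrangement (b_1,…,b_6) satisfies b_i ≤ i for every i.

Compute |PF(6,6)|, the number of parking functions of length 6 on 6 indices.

16807

Count = (6−6+1)·(6+1)^(6−1) = 1·16807 = 16807 (Konheim–Weiss)
Check (5,2,1,1,4,4) → sorted (1,1,2,4,4,5): b_i ≤ i ∀i, a PF.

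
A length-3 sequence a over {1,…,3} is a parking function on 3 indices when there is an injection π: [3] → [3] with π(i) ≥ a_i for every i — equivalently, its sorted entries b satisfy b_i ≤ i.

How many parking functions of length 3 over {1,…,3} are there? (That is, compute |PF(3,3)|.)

16

|PF(3,3)| = (3+1−3)·(3+1)^{3−1} = 1×16 = 16
One tuple (1,1,2) → sorted (1,1,2): b_i ≤ i ∀i, a PF.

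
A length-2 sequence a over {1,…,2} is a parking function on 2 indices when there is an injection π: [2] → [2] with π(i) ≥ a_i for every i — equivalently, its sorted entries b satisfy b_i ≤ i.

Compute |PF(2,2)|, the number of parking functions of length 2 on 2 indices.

3

Count = (2+1−2)·(2+1)^{2−1} = 1·3 = 3 (Pollak)
Example (1,2) → sorted (1,2): b_i ≤ i ∀i, a PF.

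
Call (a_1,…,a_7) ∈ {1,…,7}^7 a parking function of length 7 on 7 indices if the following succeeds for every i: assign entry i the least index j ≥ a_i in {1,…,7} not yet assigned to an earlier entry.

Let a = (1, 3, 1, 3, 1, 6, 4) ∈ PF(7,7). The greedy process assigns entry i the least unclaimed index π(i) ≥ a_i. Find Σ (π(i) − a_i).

Σπ(i) = 1+…+7 = 28; Σa = 1+3+1+3+1+6+4 = 19; disp = 28−19 = 9.

9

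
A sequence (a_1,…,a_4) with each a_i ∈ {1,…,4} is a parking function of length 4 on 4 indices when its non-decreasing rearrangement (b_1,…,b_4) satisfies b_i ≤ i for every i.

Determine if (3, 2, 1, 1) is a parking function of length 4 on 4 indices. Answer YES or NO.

YES

Sorted: b = (1, 1, 2, 3).
  b_1=1 ≤ 1
  b_2=1 ≤ 2
  b_3=2 ≤ 3
  b_4=3 ≤ 4
All bounds hold ⇒ YES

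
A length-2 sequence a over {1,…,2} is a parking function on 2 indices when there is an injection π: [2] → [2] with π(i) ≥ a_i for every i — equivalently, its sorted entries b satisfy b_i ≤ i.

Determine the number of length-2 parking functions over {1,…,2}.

|PF(2,2)| = (3−2)·3^(2−1) = 1·3 = 3 (Konheim–Weiss)
One tuple (1,2) → sorted (1,2): b_i ≤ i ∀i, a PF.

3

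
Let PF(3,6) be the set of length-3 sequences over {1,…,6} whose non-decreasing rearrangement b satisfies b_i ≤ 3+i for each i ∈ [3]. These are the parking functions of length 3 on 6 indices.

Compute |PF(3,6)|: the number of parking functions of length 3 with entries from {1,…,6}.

|PF| = (7−3)·7^(3−1) = 4×49 = 196 [KW]
One tuple (2,3,2) → sorted (2,2,3): b_i ≤ 3+i ∀i, a PF.

196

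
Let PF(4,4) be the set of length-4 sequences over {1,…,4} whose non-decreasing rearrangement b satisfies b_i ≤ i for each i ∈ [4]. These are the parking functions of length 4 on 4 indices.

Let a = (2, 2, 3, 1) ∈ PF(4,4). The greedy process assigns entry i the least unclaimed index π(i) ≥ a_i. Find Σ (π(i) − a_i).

2

Σπ = 4·5/2 = 10 (π permutes [4]); Σa = 2+2+3+1 = 8; disp = 10−8 = 2.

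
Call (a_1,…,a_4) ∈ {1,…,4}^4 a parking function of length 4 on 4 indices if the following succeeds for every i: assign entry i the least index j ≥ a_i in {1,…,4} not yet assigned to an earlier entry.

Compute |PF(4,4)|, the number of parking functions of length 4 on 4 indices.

125

|PF(4,4)| = (5−4)·5^(4−1) = 1×125 = 125 (Konheim–Weiss)
Example (3,1,1,2) → sorted (1,1,2,3): b_i ≤ i ∀i, a PF.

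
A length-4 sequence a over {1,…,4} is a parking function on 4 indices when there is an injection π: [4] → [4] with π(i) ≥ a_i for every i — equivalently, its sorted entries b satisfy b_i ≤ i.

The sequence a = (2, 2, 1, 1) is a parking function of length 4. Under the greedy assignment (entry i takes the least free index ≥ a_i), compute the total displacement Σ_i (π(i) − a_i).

Σπ = 10 ({1..4} each once); Σa = 2+2+1+1 = 6; disp = 10−6 = 4.

4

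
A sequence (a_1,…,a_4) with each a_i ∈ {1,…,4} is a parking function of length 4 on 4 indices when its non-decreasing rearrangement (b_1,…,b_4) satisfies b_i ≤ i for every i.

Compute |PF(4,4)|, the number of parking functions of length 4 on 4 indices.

125

|PF| = (5−4)·5^(4−1) = 1 · 125 = 125 (Pollak)
One tuple (2,4,3,1) → sorted (1,2,3,4): b_i ≤ i ∀i, a PF.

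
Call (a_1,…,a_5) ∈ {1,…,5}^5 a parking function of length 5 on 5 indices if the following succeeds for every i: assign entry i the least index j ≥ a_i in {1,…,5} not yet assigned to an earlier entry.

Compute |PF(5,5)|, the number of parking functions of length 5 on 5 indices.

1296

|PF| = (5−5+1)·(5+1)^(5−1) = 1·1296 = 1296 [KW]
Check (5,2,2,3,1) → sorted (1,2,2,3,5): b_i ≤ i ∀i, a PF.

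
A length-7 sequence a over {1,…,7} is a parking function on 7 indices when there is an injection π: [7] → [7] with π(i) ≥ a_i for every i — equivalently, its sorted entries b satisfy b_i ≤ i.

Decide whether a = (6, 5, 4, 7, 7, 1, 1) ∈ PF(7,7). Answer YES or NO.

NO

Rearranged: b = (1, 1, 4, 5, 6, 7, 7).
  b_1=1 ≤ 1
  b_2=1 ≤ 2
  b_3=4 > 3
  fails at i=3 ⇒ NO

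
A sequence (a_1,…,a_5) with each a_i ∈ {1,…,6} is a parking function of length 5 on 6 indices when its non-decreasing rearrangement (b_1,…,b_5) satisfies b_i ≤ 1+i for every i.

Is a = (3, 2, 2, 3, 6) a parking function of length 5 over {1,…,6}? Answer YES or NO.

Rearranged: b = (2, 2, 3, 3, 6).
  b_1=2 ≤ 2
  b_2=2 ≤ 3
  b_3=3 ≤ 4
  b_4=3 ≤ 5
  b_5=6 ≤ 6
All bounds hold ⇒ YES

YES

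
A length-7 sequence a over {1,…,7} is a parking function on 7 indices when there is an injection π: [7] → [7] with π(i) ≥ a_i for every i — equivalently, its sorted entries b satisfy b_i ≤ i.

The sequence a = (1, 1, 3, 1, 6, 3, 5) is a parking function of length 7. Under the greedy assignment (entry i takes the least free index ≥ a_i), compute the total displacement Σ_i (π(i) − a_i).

Σπ = 28 ({1..7} each once); Σa = 1+1+3+1+6+3+5 = 20; disp = 28−20 = 8.

8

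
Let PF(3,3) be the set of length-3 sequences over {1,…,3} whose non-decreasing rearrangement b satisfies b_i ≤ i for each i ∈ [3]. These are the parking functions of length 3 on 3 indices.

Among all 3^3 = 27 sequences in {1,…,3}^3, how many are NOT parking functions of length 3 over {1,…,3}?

|PF(3,3)| = (3+1−3)·(3+1)^{3−1} = 1·16 = 16 [KW]
Example (1,3,3) → sorted (1,3,3): b_2=3>2, not a PF.
Total 27; non-PF = 27−16 = 11

11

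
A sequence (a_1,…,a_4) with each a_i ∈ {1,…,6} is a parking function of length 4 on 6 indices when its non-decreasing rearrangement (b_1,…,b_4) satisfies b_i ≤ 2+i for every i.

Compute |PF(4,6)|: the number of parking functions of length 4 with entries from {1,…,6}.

1029

Count = (6+1−4)·(6+1)^{4−1} = 3×343 = 1029 [KW]
One tuple (1,3,5,2) → sorted (1,2,3,5): b_i ≤ 2+i ∀i, a PF.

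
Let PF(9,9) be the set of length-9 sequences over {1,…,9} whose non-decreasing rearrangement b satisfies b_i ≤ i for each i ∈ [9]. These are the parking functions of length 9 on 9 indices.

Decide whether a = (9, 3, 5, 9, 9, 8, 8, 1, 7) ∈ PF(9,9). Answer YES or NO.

Sorted: b = (1, 3, 5, 7, 8, 8, 9, 9, 9).
  b_1=1 ≤ 1
  b_2=3 > 2
  fails at i=2 ⇒ NO

NO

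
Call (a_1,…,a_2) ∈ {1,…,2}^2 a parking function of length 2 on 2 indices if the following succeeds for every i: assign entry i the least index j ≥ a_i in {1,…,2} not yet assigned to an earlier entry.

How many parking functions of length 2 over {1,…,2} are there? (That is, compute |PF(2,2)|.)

3

|PF| = (2−2+1)·(2+1)^(2−1) = 1×3 = 3 [KW]
Example (2,1) → sorted (1,2): b_i ≤ i ∀i, a PF.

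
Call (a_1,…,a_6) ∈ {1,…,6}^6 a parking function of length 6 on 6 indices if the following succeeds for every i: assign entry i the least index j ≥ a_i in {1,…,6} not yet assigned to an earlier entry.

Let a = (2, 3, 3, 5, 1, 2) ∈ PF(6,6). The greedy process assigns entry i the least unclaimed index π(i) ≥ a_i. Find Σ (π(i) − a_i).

5

Σπ = 6·7/2 = 21 (π permutes [6]); Σa = 2+3+3+5+1+2 = 16; disp = 21−16 = 5.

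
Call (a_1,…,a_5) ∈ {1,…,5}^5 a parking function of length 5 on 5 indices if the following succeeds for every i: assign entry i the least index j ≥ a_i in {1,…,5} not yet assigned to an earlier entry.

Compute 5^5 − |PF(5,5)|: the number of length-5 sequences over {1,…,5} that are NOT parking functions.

1829

#PF = (6−5)·6^(5−1) = 1×1296 = 1296 (Konheim–Weiss)
Example (4,5,5,5,5) → sorted (4,5,5,5,5): b_1=4>1, not a PF.
Total 3125; non-PF = 3125−1296 = 1829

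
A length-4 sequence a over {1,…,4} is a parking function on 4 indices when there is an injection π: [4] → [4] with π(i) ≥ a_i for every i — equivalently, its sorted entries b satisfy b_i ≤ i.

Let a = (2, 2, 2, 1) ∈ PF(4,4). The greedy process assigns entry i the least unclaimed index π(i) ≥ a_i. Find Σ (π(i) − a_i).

3

Σπ = 10 ({1..4} each once); Σa = 2+2+2+1 = 7; disp = 10−7 = 3.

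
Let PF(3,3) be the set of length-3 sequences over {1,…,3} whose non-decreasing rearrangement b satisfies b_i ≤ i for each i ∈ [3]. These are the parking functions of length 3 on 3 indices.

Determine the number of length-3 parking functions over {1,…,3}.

16

|PF(3,3)| = 1·4^2 = 1·16 = 16 [KW]
One tuple (1,2,3) → sorted (1,2,3): b_i ≤ i ∀i, a PF.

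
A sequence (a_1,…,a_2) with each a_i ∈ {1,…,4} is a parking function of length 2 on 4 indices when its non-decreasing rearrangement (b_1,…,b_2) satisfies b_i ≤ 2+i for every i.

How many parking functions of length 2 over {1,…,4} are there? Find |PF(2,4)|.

|PF| = (4+1−2)·(4+1)^{2−1} = 3 · 5 = 15
One tuple (3,4) → sorted (3,4): b_i ≤ 2+i ∀i, a PF.

15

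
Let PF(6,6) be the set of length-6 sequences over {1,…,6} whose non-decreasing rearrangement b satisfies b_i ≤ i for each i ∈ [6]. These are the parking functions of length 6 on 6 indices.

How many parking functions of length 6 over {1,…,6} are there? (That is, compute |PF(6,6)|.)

16807

Count = (6−6+1)·(6+1)^(6−1) = 1·16807 = 16807 [KW]
One tuple (2,4,1,4,3,1) → sorted (1,1,2,3,4,4): b_i ≤ i ∀i, a PF.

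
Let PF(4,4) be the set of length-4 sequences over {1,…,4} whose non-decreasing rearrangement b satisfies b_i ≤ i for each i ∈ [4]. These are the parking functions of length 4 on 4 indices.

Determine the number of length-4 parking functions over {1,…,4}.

|PF(4,4)| = 1·5^3 = 1×125 = 125
Check (2,2,1,3) → sorted (1,2,2,3): b_i ≤ i ∀i, a PF.

125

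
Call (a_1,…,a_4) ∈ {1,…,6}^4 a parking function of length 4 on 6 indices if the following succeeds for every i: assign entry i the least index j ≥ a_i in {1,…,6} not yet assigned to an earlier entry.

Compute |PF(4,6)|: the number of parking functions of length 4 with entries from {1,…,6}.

1029

|PF(4,6)| = (7−4)·7^(4−1) = 3 · 343 = 1029 (Pollak)
Check (2,2,5,6) → sorted (2,2,5,6): b_i ≤ 2+i ∀i, a PF.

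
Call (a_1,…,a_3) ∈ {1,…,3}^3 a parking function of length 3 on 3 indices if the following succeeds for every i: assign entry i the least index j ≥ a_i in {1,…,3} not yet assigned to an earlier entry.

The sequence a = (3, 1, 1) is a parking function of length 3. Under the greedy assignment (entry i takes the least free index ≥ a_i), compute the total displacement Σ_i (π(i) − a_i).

1

Σπ = 6 ({1..3} each once); Σa = 3+1+1 = 5; disp = 6−5 = 1.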